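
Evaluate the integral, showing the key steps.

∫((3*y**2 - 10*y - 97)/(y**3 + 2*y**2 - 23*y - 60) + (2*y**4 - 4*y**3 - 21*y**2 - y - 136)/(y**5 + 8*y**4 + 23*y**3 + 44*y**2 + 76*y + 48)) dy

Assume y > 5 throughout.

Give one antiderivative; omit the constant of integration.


Step 1. Rewrite: now ∫((3*y**2 - 10*y - 97)/(y**3 + 2*y**2 - 23*y - 60)) dy + ∫((2*y**4 - 4*y**3 - 21*y**2 - y - 136)/(y**5 + 8*y**4 + 23*y**3 + 44*y**2 + 76*y + 48)) dy.
Step 2. Decompose ∫((3*y**2 - 10*y - 97)/(y**3 + 2*y**2 - 23*y - 60)) dy by partial fractions, (3*y**2 - 10*y - 97)/(y**3 + 2*y**2 - 23*y - 60) = -1/(y + 4) + 5/(y + 3) - 1/(y - 5): now ∫((2*y**4 - 4*y**3 - 21*y**2 - y - 136)/(y**5 + 8*y**4 + 23*y**3 + 44*y**2 + 76*y + 48)) dy + ∫(-1/(y - 5)) dy + ∫(5/(y + 3)) dy + ∫(-1/(y + 4)) dy.
Step 3. Evaluate the standard form [assuming y > -4]: now -log(y + 4) + ∫((2*y**4 - 4*y**3 - 21*y**2 - y - 136)/(y**5 + 8*y**4 + 23*y**3 + 44*y**2 + 76*y + 48)) dy + ∫(-1/(y - 5)) dy + ∫(5/(y + 3)) dy.
Step 4. Evaluate the standard form [assuming y > -3]: now 5*log(y + 3) - log(y + 4) + ∫((2*y**4 - 4*y**3 - 21*y**2 - y - 136)/(y**5 + 8*y**4 + 23*y**3 + 44*y**2 + 76*y + 48)) dy + ∫(-1/(y - 5)) dy.
Step 5. Evaluate the standard form [assuming y > 5]: now -log(y - 5) + 5*log(y + 3) - log(y + 4) + ∫((2*y**4 - 4*y**3 - 21*y**2 - y - 136)/(y**5 + 8*y**4 + 23*y**3 + 44*y**2 + 76*y + 48)) dy.
Step 6. Decompose ∫((2*y**4 - 4*y**3 - 21*y**2 - y - 136)/(y**5 + 8*y**4 + 23*y**3 + 44*y**2 + 76*y + 48)) dy by partial fractions, (2*y**4 - 4*y**3 - 21*y**2 - y - 136)/(y**5 + 8*y**4 + 23*y**3 + 44*y**2 + 76*y + 48) = 1/(y**2 + 4) + 5/(y + 4) + 2/(y + 3) - 5/(y + 1): now -log(y - 5) + 5*log(y + 3) - log(y + 4) + ∫(-5/(y + 1)) dy + ∫(2/(y + 3)) dy + ∫(5/(y + 4)) dy + ∫(1/(y**2 + 4)) dy.
Step 7. Evaluate the standard form [assuming y > -4]: now -log(y - 5) + 5*log(y + 3) + 4*log(y + 4) + ∫(-5/(y + 1)) dy + ∫(2/(y + 3)) dy + ∫(1/(y**2 + 4)) dy.
Step 8. Evaluate the standard form [assuming y > -3]: now -log(y - 5) + 7*log(y + 3) + 4*log(y + 4) + ∫(-5/(y + 1)) dy + ∫(1/(y**2 + 4)) dy.
Step 9. Evaluate the standard form [assuming y > -1]: now -log(y - 5) - 5*log(y + 1) + 7*log(y + 3) + 4*log(y + 4) + ∫(1/(y**2 + 4)) dy.
Step 10. Evaluate the standard form: now -log(y - 5) - 5*log(y + 1) + 7*log(y + 3) + 4*log(y + 4) + atan(y/2)/2.
Answer: -log(y - 5) - 5*log(y + 1) + 7*log(y + 3) + 4*log(y + 4) + atan(y/2)/2.


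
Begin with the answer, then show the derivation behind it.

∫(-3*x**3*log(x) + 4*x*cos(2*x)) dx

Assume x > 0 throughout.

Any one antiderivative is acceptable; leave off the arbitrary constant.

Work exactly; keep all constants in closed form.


The answer is -3*x**4*log(x)/4 + 3*x**4/16 + 2*x*sin(2*x) + cos(2*x).
Step 1. Rewrite: now ∫(4*x*cos(2*x)) dx + ∫(-3*x**3*log(x)) dx.
Step 2. Integrate ∫(-3*x**3*log(x)) dx by parts with u = log(x), dv = (-3*x**3) dx, so v = -3*x**4/4 [assuming x > 0]: now -3*x**4*log(x)/4 + ∫(3*x**3/4) dx + ∫(4*x*cos(2*x)) dx.
Step 3. Evaluate the standard form: now -3*x**4*log(x)/4 + 3*x**4/16 + ∫(4*x*cos(2*x)) dx.
Step 4. Integrate ∫(4*x*cos(2*x)) dx by parts with u = x, dv = (4*cos(2*x)) dx, so v = 2*sin(2*x): now -3*x**4*log(x)/4 + 3*x**4/16 + 2*x*sin(2*x) + ∫(-2*sin(2*x)) dx.
Step 5. Evaluate the standard form: now -3*x**4*log(x)/4 + 3*x**4/16 + 2*x*sin(2*x) + cos(2*x).
Answer: -3*x**4*log(x)/4 + 3*x**4/16 + 2*x*sin(2*x) + cos(2*x).


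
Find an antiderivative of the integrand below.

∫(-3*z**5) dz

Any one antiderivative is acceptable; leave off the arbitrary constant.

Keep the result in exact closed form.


Answer: -z**6/2.


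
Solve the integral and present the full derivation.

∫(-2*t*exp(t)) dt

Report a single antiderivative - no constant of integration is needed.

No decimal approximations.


Step 1. Integrate ∫(-2*t*exp(t)) dt by parts with u = t, dv = (-2*exp(t)) dt, so v = -2*exp(t): now -2*t*exp(t) + ∫(2*exp(t)) dt.
Step 2. Evaluate the standard form: now -2*t*exp(t) + 2*exp(t).
Answer: -2*t*exp(t) + 2*exp(t).


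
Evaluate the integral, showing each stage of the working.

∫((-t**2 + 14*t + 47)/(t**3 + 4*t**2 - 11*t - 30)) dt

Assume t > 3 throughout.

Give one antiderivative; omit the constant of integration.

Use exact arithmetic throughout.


Step 1. Decompose ∫((-t**2 + 14*t + 47)/(t**3 + 4*t**2 - 11*t - 30)) dt by partial fractions, (-t**2 + 14*t + 47)/(t**3 + 4*t**2 - 11*t - 30) = -2/(t + 5) - 1/(t + 2) + 2/(t - 3): now ∫(2/(t - 3)) dt + ∫(-1/(t + 2)) dt + ∫(-2/(t + 5)) dt.
Step 2. Evaluate the standard form [assuming t > 3]: now 2*log(t - 3) + ∫(-1/(t + 2)) dt + ∫(-2/(t + 5)) dt.
Step 3. Evaluate the standard form [assuming t > -5]: now 2*log(t - 3) - 2*log(t + 5) + ∫(-1/(t + 2)) dt.
Step 4. Evaluate the standard form [assuming t > -2]: now 2*log(t - 3) - log(t + 2) - 2*log(t + 5).
Answer: 2*log(t - 3) - log(t + 2) - 2*log(t + 5).


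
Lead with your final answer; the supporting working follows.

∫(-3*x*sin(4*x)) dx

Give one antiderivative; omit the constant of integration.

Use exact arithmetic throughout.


The answer is 3*x*cos(4*x)/4 - 3*sin(4*x)/16.
Step 1. Integrate ∫(-3*x*sin(4*x)) dx by parts with u = x, dv = (-3*sin(4*x)) dx, so v = 3*cos(4*x)/4: now 3*x*cos(4*x)/4 + ∫(-3*cos(4*x)/4) dx.
Step 2. Evaluate the standard form: now 3*x*cos(4*x)/4 - 3*sin(4*x)/16.
Answer: 3*x*cos(4*x)/4 - 3*sin(4*x)/16.


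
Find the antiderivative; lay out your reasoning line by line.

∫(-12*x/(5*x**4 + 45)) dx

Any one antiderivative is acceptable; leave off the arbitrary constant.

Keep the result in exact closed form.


Step 1. Substitute u = x**2, turning ∫(-12*x/(5*x**4 + 45)) dx into ∫(-6/(5*(u**2 + 9))) du: now ∫(-6/(5*(u**2 + 9))) du.
Step 2. Evaluate the standard form: now -2*atan(u/3)/5.
Step 3. Substitute back u = x**2: now -2*atan(x**2/3)/5.
Answer: -2*atan(x**2/3)/5.


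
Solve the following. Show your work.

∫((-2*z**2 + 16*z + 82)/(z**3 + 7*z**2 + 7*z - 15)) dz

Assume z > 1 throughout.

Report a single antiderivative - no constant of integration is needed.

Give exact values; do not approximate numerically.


Step 1. Decompose ∫((-2*z**2 + 16*z + 82)/(z**3 + 7*z**2 + 7*z - 15)) dz by partial fractions, (-2*z**2 + 16*z + 82)/(z**3 + 7*z**2 + 7*z - 15) = -4/(z + 5) - 2/(z + 3) + 4/(z - 1): now ∫(4/(z - 1)) dz + ∫(-2/(z + 3)) dz + ∫(-4/(z + 5)) dz.
Step 2. Evaluate the standard form [assuming z > -5]: now -4*log(z + 5) + ∫(4/(z - 1)) dz + ∫(-2/(z + 3)) dz.
Step 3. Evaluate the standard form [assuming z > -3]: now -2*log(z + 3) - 4*log(z + 5) + ∫(4/(z - 1)) dz.
Step 4. Evaluate the standard form [assuming z > 1]: now 4*log(z - 1) - 2*log(z + 3) - 4*log(z + 5).
Answer: 4*log(z - 1) - 2*log(z + 3) - 4*log(z + 5).


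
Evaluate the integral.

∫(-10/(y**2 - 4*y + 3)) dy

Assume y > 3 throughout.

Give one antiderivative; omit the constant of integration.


Answer: -5*log(y - 3) + 5*log(y - 1).


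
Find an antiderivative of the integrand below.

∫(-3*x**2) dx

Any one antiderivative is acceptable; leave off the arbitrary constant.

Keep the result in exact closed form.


Answer: -x**3.


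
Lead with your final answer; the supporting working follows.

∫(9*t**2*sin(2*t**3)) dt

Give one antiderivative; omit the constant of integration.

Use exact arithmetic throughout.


The answer is -3*cos(2*t**3)/2.
Step 1. Substitute u = t**3, turning ∫(9*t**2*sin(2*t**3)) dt into ∫(3*sin(2*u)) du: now ∫(3*sin(2*u)) du.
Step 2. Evaluate the standard form: now -3*cos(2*u)/2.
Step 3. Substitute back u = t**3: now -3*cos(2*t**3)/2.
Answer: -3*cos(2*t**3)/2.


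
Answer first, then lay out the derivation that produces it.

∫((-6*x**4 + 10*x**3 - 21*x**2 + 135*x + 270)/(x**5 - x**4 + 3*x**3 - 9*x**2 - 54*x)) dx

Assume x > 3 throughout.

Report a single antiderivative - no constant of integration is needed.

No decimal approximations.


The answer is -5*log(x) + log(x - 3) - 2*log(x + 2) - atan(x/3).
Step 1. Decompose ∫((-6*x**4 + 10*x**3 - 21*x**2 + 135*x + 270)/(x**5 - x**4 + 3*x**3 - 9*x**2 - 54*x)) dx by partial fractions, (-6*x**4 + 10*x**3 - 21*x**2 + 135*x + 270)/(x**5 - x**4 + 3*x**3 - 9*x**2 - 54*x) = -3/(x**2 + 9) - 2/(x + 2) + 1/(x - 3) - 5/x: now ∫(-5/x) dx + ∫(1/(x - 3)) dx + ∫(-2/(x + 2)) dx + ∫(-3/(x**2 + 9)) dx.
Step 2. Evaluate the standard form [assuming x > 3]: now log(x - 3) + ∫(-5/x) dx + ∫(-2/(x + 2)) dx + ∫(-3/(x**2 + 9)) dx.
Step 3. Evaluate the standard form [assuming x > -2]: now log(x - 3) - 2*log(x + 2) + ∫(-5/x) dx + ∫(-3/(x**2 + 9)) dx.
Step 4. Evaluate the standard form [assuming x > 0]: now -5*log(x) + log(x - 3) - 2*log(x + 2) + ∫(-3/(x**2 + 9)) dx.
Step 5. Evaluate the standard form: now -5*log(x) + log(x - 3) - 2*log(x + 2) - atan(x/3).
Answer: -5*log(x) + log(x - 3) - 2*log(x + 2) - atan(x/3).


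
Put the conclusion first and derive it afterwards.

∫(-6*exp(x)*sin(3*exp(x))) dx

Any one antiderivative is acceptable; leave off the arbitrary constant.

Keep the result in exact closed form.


The answer is 2*cos(3*exp(x)).
Step 1. Substitute u = exp(x), turning ∫(-6*exp(x)*sin(3*exp(x))) dx into ∫(-6*sin(3*u)) du: now ∫(-6*sin(3*u)) du.
Step 2. Evaluate the standard form: now 2*cos(3*u).
Step 3. Substitute back u = exp(x): now 2*cos(3*exp(x)).
Answer: 2*cos(3*exp(x)).


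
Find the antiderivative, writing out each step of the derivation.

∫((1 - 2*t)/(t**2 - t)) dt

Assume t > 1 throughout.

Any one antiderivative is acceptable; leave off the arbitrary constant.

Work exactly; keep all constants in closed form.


Step 1. Decompose ∫((1 - 2*t)/(t**2 - t)) dt by partial fractions, (1 - 2*t)/(t**2 - t) = -1/(t - 1) - 1/t: now ∫(-1/t) dt + ∫(-1/(t - 1)) dt.
Step 2. Evaluate the standard form [assuming t > 0]: now -log(t) + ∫(-1/(t - 1)) dt.
Step 3. Evaluate the standard form [assuming t > 1]: now -log(t) - log(t - 1).
Answer: -log(t) - log(t - 1).


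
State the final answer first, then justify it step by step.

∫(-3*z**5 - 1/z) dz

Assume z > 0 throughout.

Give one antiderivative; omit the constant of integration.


The answer is -z**6/2 - log(z).
Step 1. Rewrite: now ∫(-1/z) dz + ∫(-3*z**5) dz.
Step 2. Evaluate the standard form [assuming z > 0]: now -log(z) + ∫(-3*z**5) dz.
Step 3. Evaluate the standard form: now -z**6/2 - log(z).
Answer: -z**6/2 - log(z).


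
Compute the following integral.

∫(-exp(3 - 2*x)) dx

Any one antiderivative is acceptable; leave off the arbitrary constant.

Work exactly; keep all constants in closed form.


Answer: exp(3 - 2*x)/2.


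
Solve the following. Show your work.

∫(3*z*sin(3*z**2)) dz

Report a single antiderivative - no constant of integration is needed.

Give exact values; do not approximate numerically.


Step 1. Substitute u = z**2, turning ∫(3*z*sin(3*z**2)) dz into ∫(3*sin(3*u)/2) du: now ∫(3*sin(3*u)/2) du.
Step 2. Evaluate the standard form: now -cos(3*u)/2.
Step 3. Substitute back u = z**2: now -cos(3*z**2)/2.
Answer: -cos(3*z**2)/2.


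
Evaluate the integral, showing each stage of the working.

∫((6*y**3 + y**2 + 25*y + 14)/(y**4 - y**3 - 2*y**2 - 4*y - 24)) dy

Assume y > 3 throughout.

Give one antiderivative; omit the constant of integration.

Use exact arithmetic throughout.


Step 1. Decompose ∫((6*y**3 + y**2 + 25*y + 14)/(y**4 - y**3 - 2*y**2 - 4*y - 24)) dy by partial fractions, (6*y**3 + y**2 + 25*y + 14)/(y**4 - y**3 - 2*y**2 - 4*y - 24) = -1/(y**2 + 4) + 2/(y + 2) + 4/(y - 3): now ∫(4/(y - 3)) dy + ∫(2/(y + 2)) dy + ∫(-1/(y**2 + 4)) dy.
Step 2. Evaluate the standard form [assuming y > 3]: now 4*log(y - 3) + ∫(2/(y + 2)) dy + ∫(-1/(y**2 + 4)) dy.
Step 3. Evaluate the standard form [assuming y > -2]: now 4*log(y - 3) + 2*log(y + 2) + ∫(-1/(y**2 + 4)) dy.
Step 4. Evaluate the standard form: now 4*log(y - 3) + 2*log(y + 2) - atan(y/2)/2.
Answer: 4*log(y - 3) + 2*log(y + 2) - atan(y/2)/2.


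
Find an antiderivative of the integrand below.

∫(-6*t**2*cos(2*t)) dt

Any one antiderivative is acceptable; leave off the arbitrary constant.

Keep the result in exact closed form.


Answer: -3*t**2*sin(2*t) - 3*t*cos(2*t) + 3*sin(2*t)/2.


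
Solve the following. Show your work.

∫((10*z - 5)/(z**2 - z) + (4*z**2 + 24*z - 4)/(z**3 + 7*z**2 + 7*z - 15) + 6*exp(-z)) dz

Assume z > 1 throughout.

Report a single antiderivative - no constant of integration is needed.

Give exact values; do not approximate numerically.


Step 1. Rewrite: now ∫((10*z - 5)/(z**2 - z)) dz + ∫((4*z**2 + 24*z - 4)/(z**3 + 7*z**2 + 7*z - 15)) dz + ∫(6*exp(-z)) dz.
Step 2. Evaluate the standard form: now ∫((10*z - 5)/(z**2 - z)) dz + ∫((4*z**2 + 24*z - 4)/(z**3 + 7*z**2 + 7*z - 15)) dz - 6*exp(-z).
Step 3. Decompose ∫((10*z - 5)/(z**2 - z)) dz by partial fractions, (10*z - 5)/(z**2 - z) = 5/(z - 1) + 5/z: now ∫(5/z) dz + ∫((4*z**2 + 24*z - 4)/(z**3 + 7*z**2 + 7*z - 15)) dz + ∫(5/(z - 1)) dz - 6*exp(-z).
Step 4. Evaluate the standard form [assuming z > 0]: now 5*log(z) + ∫((4*z**2 + 24*z - 4)/(z**3 + 7*z**2 + 7*z - 15)) dz + ∫(5/(z - 1)) dz - 6*exp(-z).
Step 5. Evaluate the standard form [assuming z > 1]: now 5*log(z) + 5*log(z - 1) + ∫((4*z**2 + 24*z - 4)/(z**3 + 7*z**2 + 7*z - 15)) dz - 6*exp(-z).
Step 6. Decompose ∫((4*z**2 + 24*z - 4)/(z**3 + 7*z**2 + 7*z - 15)) dz by partial fractions, (4*z**2 + 24*z - 4)/(z**3 + 7*z**2 + 7*z - 15) = -2/(z + 5) + 5/(z + 3) + 1/(z - 1): now 5*log(z) + 5*log(z - 1) + ∫(1/(z - 1)) dz + ∫(5/(z + 3)) dz + ∫(-2/(z + 5)) dz - 6*exp(-z).
Step 7. Evaluate the standard form [assuming z > -5]: now 5*log(z) + 5*log(z - 1) - 2*log(z + 5) + ∫(1/(z - 1)) dz + ∫(5/(z + 3)) dz - 6*exp(-z).
Step 8. Evaluate the standard form [assuming z > 1]: now 5*log(z) + 6*log(z - 1) - 2*log(z + 5) + ∫(5/(z + 3)) dz - 6*exp(-z).
Step 9. Evaluate the standard form [assuming z > -3]: now 5*log(z) + 6*log(z - 1) + 5*log(z + 3) - 2*log(z + 5) - 6*exp(-z).
Answer: 5*log(z) + 6*log(z - 1) + 5*log(z + 3) - 2*log(z + 5) - 6*exp(-z).


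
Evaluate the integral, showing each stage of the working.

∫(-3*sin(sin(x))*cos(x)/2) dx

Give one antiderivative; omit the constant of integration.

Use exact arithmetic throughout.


Step 1. Substitute u = sin(x), turning ∫(-3*sin(sin(x))*cos(x)/2) dx into ∫(-3*sin(u)/2) du: now ∫(-3*sin(u)/2) du.
Step 2. Evaluate the standard form: now 3*cos(u)/2.
Step 3. Substitute back u = sin(x): now 3*cos(sin(x))/2.
Answer: 3*cos(sin(x))/2.


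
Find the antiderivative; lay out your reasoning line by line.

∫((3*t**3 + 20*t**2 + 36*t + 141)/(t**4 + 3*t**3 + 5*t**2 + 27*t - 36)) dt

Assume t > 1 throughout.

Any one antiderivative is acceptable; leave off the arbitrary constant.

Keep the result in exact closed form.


Step 1. Decompose ∫((3*t**3 + 20*t**2 + 36*t + 141)/(t**4 + 3*t**3 + 5*t**2 + 27*t - 36)) dt by partial fractions, (3*t**3 + 20*t**2 + 36*t + 141)/(t**4 + 3*t**3 + 5*t**2 + 27*t - 36) = 3/(t**2 + 9) - 1/(t + 4) + 4/(t - 1): now ∫(4/(t - 1)) dt + ∫(-1/(t + 4)) dt + ∫(3/(t**2 + 9)) dt.
Step 2. Evaluate the standard form [assuming t > -4]: now -log(t + 4) + ∫(4/(t - 1)) dt + ∫(3/(t**2 + 9)) dt.
Step 3. Evaluate the standard form [assuming t > 1]: now 4*log(t - 1) - log(t + 4) + ∫(3/(t**2 + 9)) dt.
Step 4. Evaluate the standard form: now 4*log(t - 1) - log(t + 4) + atan(t/3).
Answer: 4*log(t - 1) - log(t + 4) + atan(t/3).


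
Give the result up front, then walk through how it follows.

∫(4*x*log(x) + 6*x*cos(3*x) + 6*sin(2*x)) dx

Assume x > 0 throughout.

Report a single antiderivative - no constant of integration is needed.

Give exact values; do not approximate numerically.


The answer is 2*x**2*log(x) - x**2 + 2*x*sin(3*x) - 3*cos(2*x) + 2*cos(3*x)/3.
Step 1. Rewrite: now ∫(4*x*log(x)) dx + ∫(6*x*cos(3*x)) dx + ∫(6*sin(2*x)) dx.
Step 2. Integrate ∫(6*x*cos(3*x)) dx by parts with u = x, dv = (6*cos(3*x)) dx, so v = 2*sin(3*x): now 2*x*sin(3*x) + ∫(4*x*log(x)) dx + ∫(6*sin(2*x)) dx + ∫(-2*sin(3*x)) dx.
Step 3. Evaluate the standard form: now 2*x*sin(3*x) + 2*cos(3*x)/3 + ∫(4*x*log(x)) dx + ∫(6*sin(2*x)) dx.
Step 4. Evaluate the standard form: now 2*x*sin(3*x) - 3*cos(2*x) + 2*cos(3*x)/3 + ∫(4*x*log(x)) dx.
Step 5. Integrate ∫(4*x*log(x)) dx by parts with u = log(x), dv = (4*x) dx, so v = 2*x**2 [assuming x > 0]: now 2*x**2*log(x) + 2*x*sin(3*x) - 3*cos(2*x) + 2*cos(3*x)/3 + ∫(-2*x) dx.
Step 6. Evaluate the standard form: now 2*x**2*log(x) - x**2 + 2*x*sin(3*x) - 3*cos(2*x) + 2*cos(3*x)/3.
Answer: 2*x**2*log(x) - x**2 + 2*x*sin(3*x) - 3*cos(2*x) + 2*cos(3*x)/3.


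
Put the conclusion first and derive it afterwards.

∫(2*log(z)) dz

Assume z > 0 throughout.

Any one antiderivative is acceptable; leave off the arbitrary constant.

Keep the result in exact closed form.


The answer is 2*z*log(z) - 2*z.
Step 1. Integrate ∫(2*log(z)) dz by parts with u = log(z), dv = (2) dz, so v = 2*z [assuming z > 0]: now 2*z*log(z) + ∫(-2) dz.
Step 2. Evaluate the standard form: now 2*z*log(z) - 2*z.
Answer: 2*z*log(z) - 2*z.


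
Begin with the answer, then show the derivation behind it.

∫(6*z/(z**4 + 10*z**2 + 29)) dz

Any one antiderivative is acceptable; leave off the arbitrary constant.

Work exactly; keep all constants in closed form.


The answer is 3*atan(z**2/2 + 5/2)/2.
Step 1. Substitute u = z**2 + 5, turning ∫(6*z/(z**4 + 10*z**2 + 29)) dz into ∫(3/(u**2 + 4)) du: now ∫(3/(u**2 + 4)) du.
Step 2. Evaluate the standard form: now 3*atan(u/2)/2.
Step 3. Substitute back u = z**2 + 5: now 3*atan(z**2/2 + 5/2)/2.
Answer: 3*atan(z**2/2 + 5/2)/2.


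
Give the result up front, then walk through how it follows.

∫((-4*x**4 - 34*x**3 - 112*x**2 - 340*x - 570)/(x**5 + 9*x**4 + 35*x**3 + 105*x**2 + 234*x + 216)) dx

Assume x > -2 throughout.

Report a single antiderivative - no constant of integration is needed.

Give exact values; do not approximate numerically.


The answer is -5*log(x + 2) - 2*log(x + 3) + 3*log(x + 4) - 2*atan(x/3)/3.
Step 1. Decompose ∫((-4*x**4 - 34*x**3 - 112*x**2 - 340*x - 570)/(x**5 + 9*x**4 + 35*x**3 + 105*x**2 + 234*x + 216)) dx by partial fractions, (-4*x**4 - 34*x**3 - 112*x**2 - 340*x - 570)/(x**5 + 9*x**4 + 35*x**3 + 105*x**2 + 234*x + 216) = -2/(x**2 + 9) + 3/(x + 4) - 2/(x + 3) - 5/(x + 2): now ∫(-5/(x + 2)) dx + ∫(-2/(x + 3)) dx + ∫(3/(x + 4)) dx + ∫(-2/(x**2 + 9)) dx.
Step 2. Evaluate the standard form [assuming x > -4]: now 3*log(x + 4) + ∫(-5/(x + 2)) dx + ∫(-2/(x + 3)) dx + ∫(-2/(x**2 + 9)) dx.
Step 3. Evaluate the standard form [assuming x > -3]: now -2*log(x + 3) + 3*log(x + 4) + ∫(-5/(x + 2)) dx + ∫(-2/(x**2 + 9)) dx.
Step 4. Evaluate the standard form [assuming x > -2]: now -5*log(x + 2) - 2*log(x + 3) + 3*log(x + 4) + ∫(-2/(x**2 + 9)) dx.
Step 5. Evaluate the standard form: now -5*log(x + 2) - 2*log(x + 3) + 3*log(x + 4) - 2*atan(x/3)/3.
Answer: -5*log(x + 2) - 2*log(x + 3) + 3*log(x + 4) - 2*atan(x/3)/3.


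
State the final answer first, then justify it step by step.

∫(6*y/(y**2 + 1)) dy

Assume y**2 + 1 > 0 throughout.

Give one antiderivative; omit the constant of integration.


The answer is 3*log(y**2 + 1).
Step 1. Substitute u = y**2 + 1, turning ∫(6*y/(y**2 + 1)) dy into ∫(3/u) du: now ∫(3/u) du.
Step 2. Evaluate the standard form [assuming u > 0]: now 3*log(u).
Step 3. Substitute back u = y**2 + 1: now 3*log(y**2 + 1).
Answer: 3*log(y**2 + 1).


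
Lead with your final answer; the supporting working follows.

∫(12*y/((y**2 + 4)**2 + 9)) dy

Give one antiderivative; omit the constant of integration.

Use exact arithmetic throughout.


The answer is 2*atan(y**2/3 + 4/3).
Step 1. Substitute u = y**2 + 4, turning ∫(12*y/((y**2 + 4)**2 + 9)) dy into ∫(6/(u**2 + 9)) du: now ∫(6/(u**2 + 9)) du.
Step 2. Evaluate the standard form: now 2*atan(u/3).
Step 3. Substitute back u = y**2 + 4: now 2*atan(y**2/3 + 4/3).
Answer: 2*atan(y**2/3 + 4/3).


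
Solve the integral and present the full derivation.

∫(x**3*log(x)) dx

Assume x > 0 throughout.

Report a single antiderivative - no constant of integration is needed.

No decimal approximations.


Step 1. Integrate ∫(x**3*log(x)) dx by parts with u = log(x), dv = (x**3) dx, so v = x**4/4 [assuming x > 0]: now x**4*log(x)/4 + ∫(-x**3/4) dx.
Step 2. Evaluate the standard form: now x**4*log(x)/4 - x**4/16.
Answer: x**4*log(x)/4 - x**4/16.


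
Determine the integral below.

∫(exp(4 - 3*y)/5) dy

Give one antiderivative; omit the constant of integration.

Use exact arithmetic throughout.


Answer: -exp(4 - 3*y)/15.


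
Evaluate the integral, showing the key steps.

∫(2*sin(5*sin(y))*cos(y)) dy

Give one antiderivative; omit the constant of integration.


Step 1. Substitute u = sin(y), turning ∫(2*sin(5*sin(y))*cos(y)) dy into ∫(2*sin(5*u)) du: now ∫(2*sin(5*u)) du.
Step 2. Evaluate the standard form: now -2*cos(5*u)/5.
Step 3. Substitute back u = sin(y): now -2*cos(5*sin(y))/5.
Answer: -2*cos(5*sin(y))/5.


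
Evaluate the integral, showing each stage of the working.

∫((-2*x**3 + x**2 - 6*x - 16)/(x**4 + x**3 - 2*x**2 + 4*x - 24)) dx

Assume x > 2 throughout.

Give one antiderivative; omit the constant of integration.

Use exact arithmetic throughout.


Step 1. Decompose ∫((-2*x**3 + x**2 - 6*x - 16)/(x**4 + x**3 - 2*x**2 + 4*x - 24)) dx by partial fractions, (-2*x**3 + x**2 - 6*x - 16)/(x**4 + x**3 - 2*x**2 + 4*x - 24) = 2/(x**2 + 4) - 1/(x + 3) - 1/(x - 2): now ∫(-1/(x - 2)) dx + ∫(-1/(x + 3)) dx + ∫(2/(x**2 + 4)) dx.
Step 2. Evaluate the standard form [assuming x > 2]: now -log(x - 2) + ∫(-1/(x + 3)) dx + ∫(2/(x**2 + 4)) dx.
Step 3. Evaluate the standard form [assuming x > -3]: now -log(x - 2) - log(x + 3) + ∫(2/(x**2 + 4)) dx.
Step 4. Evaluate the standard form: now -log(x - 2) - log(x + 3) + atan(x/2).
Answer: -log(x - 2) - log(x + 3) + atan(x/2).


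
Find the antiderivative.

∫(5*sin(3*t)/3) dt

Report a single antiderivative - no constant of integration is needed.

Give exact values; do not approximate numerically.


Answer: -5*cos(3*t)/9.


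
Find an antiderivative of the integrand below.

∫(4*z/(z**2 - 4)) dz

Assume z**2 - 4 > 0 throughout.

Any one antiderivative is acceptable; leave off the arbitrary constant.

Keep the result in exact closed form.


Answer: 2*log(z**2 - 4).


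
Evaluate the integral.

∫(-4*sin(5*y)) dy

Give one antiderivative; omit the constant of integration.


Answer: 4*cos(5*y)/5.


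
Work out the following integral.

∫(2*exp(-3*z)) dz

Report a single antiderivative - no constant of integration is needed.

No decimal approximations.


Answer: -2*exp(-3*z)/3.


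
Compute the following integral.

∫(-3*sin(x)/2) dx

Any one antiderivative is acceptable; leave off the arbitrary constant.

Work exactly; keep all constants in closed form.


Answer: 3*cos(x)/2.


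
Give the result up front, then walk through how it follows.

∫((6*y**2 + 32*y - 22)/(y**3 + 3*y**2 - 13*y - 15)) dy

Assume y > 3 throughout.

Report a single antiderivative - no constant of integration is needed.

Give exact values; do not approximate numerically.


The answer is 4*log(y - 3) + 3*log(y + 1) - log(y + 5).
Step 1. Decompose ∫((6*y**2 + 32*y - 22)/(y**3 + 3*y**2 - 13*y - 15)) dy by partial fractions, (6*y**2 + 32*y - 22)/(y**3 + 3*y**2 - 13*y - 15) = -1/(y + 5) + 3/(y + 1) + 4/(y - 3): now ∫(4/(y - 3)) dy + ∫(3/(y + 1)) dy + ∫(-1/(y + 5)) dy.
Step 2. Evaluate the standard form [assuming y > -5]: now -log(y + 5) + ∫(4/(y - 3)) dy + ∫(3/(y + 1)) dy.
Step 3. Evaluate the standard form [assuming y > 3]: now 4*log(y - 3) - log(y + 5) + ∫(3/(y + 1)) dy.
Step 4. Evaluate the standard form [assuming y > -1]: now 4*log(y - 3) + 3*log(y + 1) - log(y + 5).
Answer: 4*log(y - 3) + 3*log(y + 1) - log(y + 5).


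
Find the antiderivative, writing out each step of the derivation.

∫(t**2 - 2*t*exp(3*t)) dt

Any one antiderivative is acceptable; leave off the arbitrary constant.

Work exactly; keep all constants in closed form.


Step 1. Rewrite: now ∫(t**2) dt + ∫(-2*t*exp(3*t)) dt.
Step 2. Evaluate the standard form: now t**3/3 + ∫(-2*t*exp(3*t)) dt.
Step 3. Integrate ∫(-2*t*exp(3*t)) dt by parts with u = t, dv = (-2*exp(3*t)) dt, so v = -2*exp(3*t)/3: now t**3/3 - 2*t*exp(3*t)/3 + ∫(2*exp(3*t)/3) dt.
Step 4. Evaluate the standard form: now t**3/3 - 2*t*exp(3*t)/3 + 2*exp(3*t)/9.
Answer: t**3/3 - 2*t*exp(3*t)/3 + 2*exp(3*t)/9.


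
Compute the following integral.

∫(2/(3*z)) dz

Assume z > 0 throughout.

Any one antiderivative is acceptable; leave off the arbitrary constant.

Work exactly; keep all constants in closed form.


Answer: 2*log(z)/3.


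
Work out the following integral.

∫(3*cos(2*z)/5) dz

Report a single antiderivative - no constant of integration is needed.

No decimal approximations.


Answer: 3*sin(2*z)/10.


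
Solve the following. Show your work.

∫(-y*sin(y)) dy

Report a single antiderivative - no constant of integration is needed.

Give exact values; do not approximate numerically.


Step 1. Integrate ∫(-y*sin(y)) dy by parts with u = y, dv = (-sin(y)) dy, so v = cos(y): now y*cos(y) + ∫(-cos(y)) dy.
Step 2. Evaluate the standard form: now y*cos(y) - sin(y).
Answer: y*cos(y) - sin(y).


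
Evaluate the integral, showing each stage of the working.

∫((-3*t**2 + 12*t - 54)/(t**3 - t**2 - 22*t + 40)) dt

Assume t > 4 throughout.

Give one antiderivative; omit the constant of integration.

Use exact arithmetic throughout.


Step 1. Decompose ∫((-3*t**2 + 12*t - 54)/(t**3 - t**2 - 22*t + 40)) dt by partial fractions, (-3*t**2 + 12*t - 54)/(t**3 - t**2 - 22*t + 40) = -3/(t + 5) + 3/(t - 2) - 3/(t - 4): now ∫(-3/(t - 4)) dt + ∫(3/(t - 2)) dt + ∫(-3/(t + 5)) dt.
Step 2. Evaluate the standard form [assuming t > -5]: now -3*log(t + 5) + ∫(-3/(t - 4)) dt + ∫(3/(t - 2)) dt.
Step 3. Evaluate the standard form [assuming t > 4]: now -3*log(t - 4) - 3*log(t + 5) + ∫(3/(t - 2)) dt.
Step 4. Evaluate the standard form [assuming t > 2]: now -3*log(t - 4) + 3*log(t - 2) - 3*log(t + 5).
Answer: -3*log(t - 4) + 3*log(t - 2) - 3*log(t + 5).


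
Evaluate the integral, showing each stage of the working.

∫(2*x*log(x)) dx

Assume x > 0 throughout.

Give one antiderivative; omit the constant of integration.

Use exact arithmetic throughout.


Step 1. Integrate ∫(2*x*log(x)) dx by parts with u = log(x), dv = (2*x) dx, so v = x**2 [assuming x > 0]: now x**2*log(x) + ∫(-x) dx.
Step 2. Evaluate the standard form: now x**2*log(x) - x**2/2.
Answer: x**2*log(x) - x**2/2.


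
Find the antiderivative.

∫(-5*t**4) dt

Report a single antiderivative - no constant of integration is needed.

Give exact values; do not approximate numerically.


Answer: -t**5.


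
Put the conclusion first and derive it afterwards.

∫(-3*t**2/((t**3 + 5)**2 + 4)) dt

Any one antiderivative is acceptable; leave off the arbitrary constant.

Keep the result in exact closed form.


The answer is -atan(t**3/2 + 5/2)/2.
Step 1. Substitute u = t**3 + 5, turning ∫(-3*t**2/((t**3 + 5)**2 + 4)) dt into ∫(-1/(u**2 + 4)) du: now ∫(-1/(u**2 + 4)) du.
Step 2. Evaluate the standard form: now -atan(u/2)/2.
Step 3. Substitute back u = t**3 + 5: now -atan(t**3/2 + 5/2)/2.
Answer: -atan(t**3/2 + 5/2)/2.


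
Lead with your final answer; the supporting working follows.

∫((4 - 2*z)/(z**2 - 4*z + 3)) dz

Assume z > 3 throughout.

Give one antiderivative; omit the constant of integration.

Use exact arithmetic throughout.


The answer is -log(z - 3) - log(z - 1).
Step 1. Decompose ∫((4 - 2*z)/(z**2 - 4*z + 3)) dz by partial fractions, (4 - 2*z)/(z**2 - 4*z + 3) = -1/(z - 1) - 1/(z - 3): now ∫(-1/(z - 3)) dz + ∫(-1/(z - 1)) dz.
Step 2. Evaluate the standard form [assuming z > 1]: now -log(z - 1) + ∫(-1/(z - 3)) dz.
Step 3. Evaluate the standard form [assuming z > 3]: now -log(z - 3) - log(z - 1).
Answer: -log(z - 3) - log(z - 1).


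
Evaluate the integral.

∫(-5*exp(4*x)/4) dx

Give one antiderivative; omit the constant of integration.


Answer: -5*exp(4*x)/16.


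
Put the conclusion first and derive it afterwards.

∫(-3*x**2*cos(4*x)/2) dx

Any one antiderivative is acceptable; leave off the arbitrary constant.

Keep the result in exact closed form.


The answer is -3*x**2*sin(4*x)/8 - 3*x*cos(4*x)/16 + 3*sin(4*x)/64.
Step 1. Integrate ∫(-3*x**2*cos(4*x)/2) dx by parts with u = x**2, dv = (-3*cos(4*x)/2) dx, so v = -3*sin(4*x)/8: now -3*x**2*sin(4*x)/8 + ∫(3*x*sin(4*x)/4) dx.
Step 2. Integrate ∫(3*x*sin(4*x)/4) dx by parts with u = x, dv = (3*sin(4*x)/4) dx, so v = -3*cos(4*x)/16: now -3*x**2*sin(4*x)/8 - 3*x*cos(4*x)/16 + ∫(3*cos(4*x)/16) dx.
Step 3. Evaluate the standard form: now -3*x**2*sin(4*x)/8 - 3*x*cos(4*x)/16 + 3*sin(4*x)/64.
Answer: -3*x**2*sin(4*x)/8 - 3*x*cos(4*x)/16 + 3*sin(4*x)/64.


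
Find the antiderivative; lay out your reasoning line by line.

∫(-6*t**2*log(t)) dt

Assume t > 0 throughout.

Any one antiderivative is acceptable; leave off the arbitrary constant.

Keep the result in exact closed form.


Step 1. Integrate ∫(-6*t**2*log(t)) dt by parts with u = log(t), dv = (-6*t**2) dt, so v = -2*t**3 [assuming t > 0]: now -2*t**3*log(t) + ∫(2*t**2) dt.
Step 2. Evaluate the standard form: now -2*t**3*log(t) + 2*t**3/3.
Answer: -2*t**3*log(t) + 2*t**3/3.


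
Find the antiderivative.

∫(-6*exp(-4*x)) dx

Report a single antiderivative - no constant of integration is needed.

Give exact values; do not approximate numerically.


Answer: 3*exp(-4*x)/2.


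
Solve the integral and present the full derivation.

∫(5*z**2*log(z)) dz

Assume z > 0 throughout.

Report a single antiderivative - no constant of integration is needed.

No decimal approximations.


Step 1. Integrate ∫(5*z**2*log(z)) dz by parts with u = log(z), dv = (5*z**2) dz, so v = 5*z**3/3 [assuming z > 0]: now 5*z**3*log(z)/3 + ∫(-5*z**2/3) dz.
Step 2. Evaluate the standard form: now 5*z**3*log(z)/3 - 5*z**3/9.
Answer: 5*z**3*log(z)/3 - 5*z**3/9.


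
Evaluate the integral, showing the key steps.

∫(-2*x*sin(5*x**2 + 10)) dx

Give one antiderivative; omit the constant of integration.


Step 1. Substitute u = x**2 + 2, turning ∫(-2*x*sin(5*x**2 + 10)) dx into ∫(-sin(5*u)) du: now ∫(-sin(5*u)) du.
Step 2. Evaluate the standard form: now cos(5*u)/5.
Step 3. Substitute back u = x**2 + 2: now cos(5*x**2 + 10)/5.
Answer: cos(5*x**2 + 10)/5.


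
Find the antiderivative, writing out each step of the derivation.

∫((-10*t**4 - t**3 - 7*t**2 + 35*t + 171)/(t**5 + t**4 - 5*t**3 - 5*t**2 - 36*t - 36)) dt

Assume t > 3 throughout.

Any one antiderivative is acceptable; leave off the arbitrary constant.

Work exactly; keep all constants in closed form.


Step 1. Decompose ∫((-10*t**4 - t**3 - 7*t**2 + 35*t + 171)/(t**5 + t**4 - 5*t**3 - 5*t**2 - 36*t - 36)) dt by partial fractions, (-10*t**4 - t**3 - 7*t**2 + 35*t + 171)/(t**5 + t**4 - 5*t**3 - 5*t**2 - 36*t - 36) = -3/(t**2 + 4) - 5/(t + 3) - 3/(t + 1) - 2/(t - 3): now ∫(-2/(t - 3)) dt + ∫(-3/(t + 1)) dt + ∫(-5/(t + 3)) dt + ∫(-3/(t**2 + 4)) dt.
Step 2. Evaluate the standard form [assuming t > 3]: now -2*log(t - 3) + ∫(-3/(t + 1)) dt + ∫(-5/(t + 3)) dt + ∫(-3/(t**2 + 4)) dt.
Step 3. Evaluate the standard form [assuming t > -3]: now -2*log(t - 3) - 5*log(t + 3) + ∫(-3/(t + 1)) dt + ∫(-3/(t**2 + 4)) dt.
Step 4. Evaluate the standard form [assuming t > -1]: now -2*log(t - 3) - 3*log(t + 1) - 5*log(t + 3) + ∫(-3/(t**2 + 4)) dt.
Step 5. Evaluate the standard form: now -2*log(t - 3) - 3*log(t + 1) - 5*log(t + 3) - 3*atan(t/2)/2.
Answer: -2*log(t - 3) - 3*log(t + 1) - 5*log(t + 3) - 3*atan(t/2)/2.


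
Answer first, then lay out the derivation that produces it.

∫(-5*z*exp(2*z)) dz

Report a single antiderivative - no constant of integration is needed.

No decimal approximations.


The answer is -5*z*exp(2*z)/2 + 5*exp(2*z)/4.
Step 1. Integrate ∫(-5*z*exp(2*z)) dz by parts with u = z, dv = (-5*exp(2*z)) dz, so v = -5*exp(2*z)/2: now -5*z*exp(2*z)/2 + ∫(5*exp(2*z)/2) dz.
Step 2. Evaluate the standard form: now -5*z*exp(2*z)/2 + 5*exp(2*z)/4.
Answer: -5*z*exp(2*z)/2 + 5*exp(2*z)/4.


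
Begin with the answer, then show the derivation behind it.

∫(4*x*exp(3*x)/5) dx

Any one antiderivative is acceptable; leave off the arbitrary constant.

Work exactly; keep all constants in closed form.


The answer is 4*x*exp(3*x)/15 - 4*exp(3*x)/45.
Step 1. Integrate ∫(4*x*exp(3*x)/5) dx by parts with u = x, dv = (4*exp(3*x)/5) dx, so v = 4*exp(3*x)/15: now 4*x*exp(3*x)/15 + ∫(-4*exp(3*x)/15) dx.
Step 2. Evaluate the standard form: now 4*x*exp(3*x)/15 - 4*exp(3*x)/45.
Answer: 4*x*exp(3*x)/15 - 4*exp(3*x)/45.


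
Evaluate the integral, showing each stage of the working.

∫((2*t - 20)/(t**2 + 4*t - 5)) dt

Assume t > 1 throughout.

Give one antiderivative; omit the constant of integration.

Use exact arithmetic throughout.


Step 1. Decompose ∫((2*t - 20)/(t**2 + 4*t - 5)) dt by partial fractions, (2*t - 20)/(t**2 + 4*t - 5) = 5/(t + 5) - 3/(t - 1): now ∫(-3/(t - 1)) dt + ∫(5/(t + 5)) dt.
Step 2. Evaluate the standard form [assuming t > -5]: now 5*log(t + 5) + ∫(-3/(t - 1)) dt.
Step 3. Evaluate the standard form [assuming t > 1]: now -3*log(t - 1) + 5*log(t + 5).
Answer: -3*log(t - 1) + 5*log(t + 5).


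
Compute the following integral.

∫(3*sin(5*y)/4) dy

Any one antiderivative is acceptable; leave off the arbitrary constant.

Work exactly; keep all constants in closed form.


Answer: -3*cos(5*y)/20.


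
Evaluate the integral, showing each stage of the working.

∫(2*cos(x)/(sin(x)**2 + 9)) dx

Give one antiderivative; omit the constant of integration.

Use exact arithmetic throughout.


Step 1. Substitute u = sin(x), turning ∫(2*cos(x)/(sin(x)**2 + 9)) dx into ∫(2/(u**2 + 9)) du: now ∫(2/(u**2 + 9)) du.
Step 2. Evaluate the standard form: now 2*atan(u/3)/3.
Step 3. Substitute back u = sin(x): now 2*atan(sin(x)/3)/3.
Answer: 2*atan(sin(x)/3)/3.


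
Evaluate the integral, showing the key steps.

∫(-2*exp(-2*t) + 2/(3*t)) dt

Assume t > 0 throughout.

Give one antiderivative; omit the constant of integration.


Step 1. Rewrite: now ∫(2/(3*t)) dt + ∫(-2*exp(-2*t)) dt.
Step 2. Evaluate the standard form: now ∫(2/(3*t)) dt + exp(-2*t).
Step 3. Evaluate the standard form [assuming t > 0]: now 2*log(t)/3 + exp(-2*t).
Answer: 2*log(t)/3 + exp(-2*t).


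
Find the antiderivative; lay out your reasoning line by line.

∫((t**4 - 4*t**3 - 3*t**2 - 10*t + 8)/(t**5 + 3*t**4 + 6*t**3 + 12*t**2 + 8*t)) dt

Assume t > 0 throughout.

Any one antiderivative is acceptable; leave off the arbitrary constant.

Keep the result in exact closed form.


Step 1. Decompose ∫((t**4 - 4*t**3 - 3*t**2 - 10*t + 8)/(t**5 + 3*t**4 + 6*t**3 + 12*t**2 + 8*t)) dt by partial fractions, (t**4 - 4*t**3 - 3*t**2 - 10*t + 8)/(t**5 + 3*t**4 + 6*t**3 + 12*t**2 + 8*t) = -3/(t**2 + 4) + 4/(t + 2) - 4/(t + 1) + 1/t: now ∫(1/t) dt + ∫(-4/(t + 1)) dt + ∫(4/(t + 2)) dt + ∫(-3/(t**2 + 4)) dt.
Step 2. Evaluate the standard form [assuming t > -2]: now 4*log(t + 2) + ∫(1/t) dt + ∫(-4/(t + 1)) dt + ∫(-3/(t**2 + 4)) dt.
Step 3. Evaluate the standard form [assuming t > 0]: now log(t) + 4*log(t + 2) + ∫(-4/(t + 1)) dt + ∫(-3/(t**2 + 4)) dt.
Step 4. Evaluate the standard form [assuming t > -1]: now log(t) - 4*log(t + 1) + 4*log(t + 2) + ∫(-3/(t**2 + 4)) dt.
Step 5. Evaluate the standard form: now log(t) - 4*log(t + 1) + 4*log(t + 2) - 3*atan(t/2)/2.
Answer: log(t) - 4*log(t + 1) + 4*log(t + 2) - 3*atan(t/2)/2.


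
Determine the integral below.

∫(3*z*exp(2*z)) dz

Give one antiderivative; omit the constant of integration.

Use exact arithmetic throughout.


Answer: 3*z*exp(2*z)/2 - 3*exp(2*z)/4.


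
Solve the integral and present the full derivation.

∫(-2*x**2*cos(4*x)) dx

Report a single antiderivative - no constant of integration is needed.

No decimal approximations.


Step 1. Integrate ∫(-2*x**2*cos(4*x)) dx by parts with u = x**2, dv = (-2*cos(4*x)) dx, so v = -sin(4*x)/2: now -x**2*sin(4*x)/2 + ∫(x*sin(4*x)) dx.
Step 2. Integrate ∫(x*sin(4*x)) dx by parts with u = x, dv = (sin(4*x)) dx, so v = -cos(4*x)/4: now -x**2*sin(4*x)/2 - x*cos(4*x)/4 + ∫(cos(4*x)/4) dx.
Step 3. Evaluate the standard form: now -x**2*sin(4*x)/2 - x*cos(4*x)/4 + sin(4*x)/16.
Answer: -x**2*sin(4*x)/2 - x*cos(4*x)/4 + sin(4*x)/16.


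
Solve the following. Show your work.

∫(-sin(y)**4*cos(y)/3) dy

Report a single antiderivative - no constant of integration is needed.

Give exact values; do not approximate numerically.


Step 1. Substitute u = sin(y), turning ∫(-sin(y)**4*cos(y)/3) dy into ∫(-u**4/3) du: now ∫(-u**4/3) du.
Step 2. Evaluate the standard form: now -u**5/15.
Step 3. Substitute back u = sin(y): now -sin(y)**5/15.
Answer: -sin(y)**5/15.


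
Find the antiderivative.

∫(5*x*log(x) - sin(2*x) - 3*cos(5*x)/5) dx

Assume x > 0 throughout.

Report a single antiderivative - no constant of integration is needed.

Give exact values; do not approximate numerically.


Answer: 5*x**2*log(x)/2 - 5*x**2/4 - 3*sin(5*x)/25 + cos(2*x)/2.


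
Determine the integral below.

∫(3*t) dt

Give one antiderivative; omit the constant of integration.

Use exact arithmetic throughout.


Answer: 3*t**2/2.


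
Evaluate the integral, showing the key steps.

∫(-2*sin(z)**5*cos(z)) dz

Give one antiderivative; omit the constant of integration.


Step 1. Substitute u = sin(z), turning ∫(-2*sin(z)**5*cos(z)) dz into ∫(-2*u**5) du: now ∫(-2*u**5) du.
Step 2. Evaluate the standard form: now -u**6/3.
Step 3. Substitute back u = sin(z): now -sin(z)**6/3.
Answer: -sin(z)**6/3.


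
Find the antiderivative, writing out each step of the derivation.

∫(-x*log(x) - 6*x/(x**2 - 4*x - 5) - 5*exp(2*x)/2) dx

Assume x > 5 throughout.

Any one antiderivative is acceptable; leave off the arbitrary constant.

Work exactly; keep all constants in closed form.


Step 1. Rewrite: now ∫(-6*x/(x**2 - 4*x - 5)) dx + ∫(-x*log(x)) dx + ∫(-5*exp(2*x)/2) dx.
Step 2. Decompose ∫(-6*x/(x**2 - 4*x - 5)) dx by partial fractions, -6*x/(x**2 - 4*x - 5) = -1/(x + 1) - 5/(x - 5): now ∫(-x*log(x)) dx + ∫(-5/(x - 5)) dx + ∫(-1/(x + 1)) dx + ∫(-5*exp(2*x)/2) dx.
Step 3. Evaluate the standard form [assuming x > -1]: now -log(x + 1) + ∫(-x*log(x)) dx + ∫(-5/(x - 5)) dx + ∫(-5*exp(2*x)/2) dx.
Step 4. Evaluate the standard form [assuming x > 5]: now -5*log(x - 5) - log(x + 1) + ∫(-x*log(x)) dx + ∫(-5*exp(2*x)/2) dx.
Step 5. Evaluate the standard form: now -5*exp(2*x)/4 - 5*log(x - 5) - log(x + 1) + ∫(-x*log(x)) dx.
Step 6. Integrate ∫(-x*log(x)) dx by parts with u = log(x), dv = (-x) dx, so v = -x**2/2 [assuming x > 0]: now -x**2*log(x)/2 - 5*exp(2*x)/4 - 5*log(x - 5) - log(x + 1) + ∫(x/2) dx.
Step 7. Evaluate the standard form: now -x**2*log(x)/2 + x**2/4 - 5*exp(2*x)/4 - 5*log(x - 5) - log(x + 1).
Answer: -x**2*log(x)/2 + x**2/4 - 5*exp(2*x)/4 - 5*log(x - 5) - log(x + 1).


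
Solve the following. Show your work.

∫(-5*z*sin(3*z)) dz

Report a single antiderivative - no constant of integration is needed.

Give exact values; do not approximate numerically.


Step 1. Integrate ∫(-5*z*sin(3*z)) dz by parts with u = z, dv = (-5*sin(3*z)) dz, so v = 5*cos(3*z)/3: now 5*z*cos(3*z)/3 + ∫(-5*cos(3*z)/3) dz.
Step 2. Evaluate the standard form: now 5*z*cos(3*z)/3 - 5*sin(3*z)/9.
Answer: 5*z*cos(3*z)/3 - 5*sin(3*z)/9.


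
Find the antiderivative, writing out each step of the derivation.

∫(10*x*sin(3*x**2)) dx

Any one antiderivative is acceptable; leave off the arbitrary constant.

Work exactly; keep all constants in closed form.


Step 1. Substitute u = x**2, turning ∫(10*x*sin(3*x**2)) dx into ∫(5*sin(3*u)) du: now ∫(5*sin(3*u)) du.
Step 2. Evaluate the standard form: now -5*cos(3*u)/3.
Step 3. Substitute back u = x**2: now -5*cos(3*x**2)/3.
Answer: -5*cos(3*x**2)/3.


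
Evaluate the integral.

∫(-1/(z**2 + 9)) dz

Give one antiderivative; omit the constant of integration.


Answer: -atan(z/3)/3.


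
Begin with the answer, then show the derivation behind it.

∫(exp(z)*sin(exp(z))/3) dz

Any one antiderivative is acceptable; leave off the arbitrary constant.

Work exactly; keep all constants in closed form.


The answer is -cos(exp(z))/3.
Step 1. Substitute u = exp(z), turning ∫(exp(z)*sin(exp(z))/3) dz into ∫(sin(u)/3) du: now ∫(sin(u)/3) du.
Step 2. Evaluate the standard form: now -cos(u)/3.
Step 3. Substitute back u = exp(z): now -cos(exp(z))/3.
Answer: -cos(exp(z))/3.
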